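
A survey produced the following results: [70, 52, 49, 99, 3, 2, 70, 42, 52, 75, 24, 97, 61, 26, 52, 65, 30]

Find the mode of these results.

52

Step 1: Count the frequency of each value:
  2: appears 1 time(s)
  3: appears 1 time(s)
  24: appears 1 time(s)
  26: appears 1 time(s)
  30: appears 1 time(s)
  42: appears 1 time(s)
  49: appears 1 time(s)
  52: appears 3 time(s)
  61: appears 1 time(s)
  65: appears 1 time(s)
  70: appears 2 time(s)
  75: appears 1 time(s)
  97: appears 1 time(s)
  99: appears 1 time(s)
Step 2: The value 52 appears most frequently (3 times).
Step 3: Mode = 52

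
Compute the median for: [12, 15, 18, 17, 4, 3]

13.5

Step 1: Sort the data in ascending order: [3, 4, 12, 15, 17, 18]
Step 2: The number of values is n = 6.
Step 3: Since n is even, the median is the average of positions 3 and 4:
  Median = (12 + 15) / 2 = 13.5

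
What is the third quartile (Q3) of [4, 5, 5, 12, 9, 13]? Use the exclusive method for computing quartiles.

12.25

Step 1: Sort the data: [4, 5, 5, 9, 12, 13]
Step 2: n = 6
Step 3: Using the exclusive quartile method:
  Q1 = 4.75
  Q2 (median) = 7
  Q3 = 12.25
  IQR = Q3 - Q1 = 12.25 - 4.75 = 7.5
Step 4: Q3 = 12.25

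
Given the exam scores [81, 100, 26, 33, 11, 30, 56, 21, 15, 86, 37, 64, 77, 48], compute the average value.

48.9286

Step 1: Sum all values: 81 + 100 + 26 + 33 + 11 + 30 + 56 + 21 + 15 + 86 + 37 + 64 + 77 + 48 = 685
Step 2: Count the number of values: n = 14
Step 3: Mean = sum / n = 685 / 14 = 48.9286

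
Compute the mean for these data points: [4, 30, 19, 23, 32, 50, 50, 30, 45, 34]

31.7

Step 1: Sum all values: 4 + 30 + 19 + 23 + 32 + 50 + 50 + 30 + 45 + 34 = 317
Step 2: Count the number of values: n = 10
Step 3: Mean = sum / n = 317 / 10 = 31.7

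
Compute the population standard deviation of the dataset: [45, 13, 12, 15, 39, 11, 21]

12.9252

Step 1: Compute the mean: 22.2857
Step 2: Sum of squared deviations from the mean: 1169.4286
Step 3: Population variance = 1169.4286 / 7 = 167.0612
Step 4: Standard deviation = sqrt(167.0612) = 12.9252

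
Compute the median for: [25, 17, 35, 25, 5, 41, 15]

25

Step 1: Sort the data in ascending order: [5, 15, 17, 25, 25, 35, 41]
Step 2: The number of values is n = 7.
Step 3: Since n is odd, the median is the middle value at position 4: 25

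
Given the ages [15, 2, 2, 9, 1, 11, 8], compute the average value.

6.8571

Step 1: Sum all values: 15 + 2 + 2 + 9 + 1 + 11 + 8 = 48
Step 2: Count the number of values: n = 7
Step 3: Mean = sum / n = 48 / 7 = 6.8571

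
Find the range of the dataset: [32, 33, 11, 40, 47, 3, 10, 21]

44

Step 1: Identify the maximum value: max = 47
Step 2: Identify the minimum value: min = 3
Step 3: Range = max - min = 47 - 3 = 44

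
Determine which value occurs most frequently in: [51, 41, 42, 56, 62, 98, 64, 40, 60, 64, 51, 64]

64

Step 1: Count the frequency of each value:
  40: appears 1 time(s)
  41: appears 1 time(s)
  42: appears 1 time(s)
  51: appears 2 time(s)
  56: appears 1 time(s)
  60: appears 1 time(s)
  62: appears 1 time(s)
  64: appears 3 time(s)
  98: appears 1 time(s)
Step 2: The value 64 appears most frequently (3 times).
Step 3: Mode = 64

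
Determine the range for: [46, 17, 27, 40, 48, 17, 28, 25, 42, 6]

42

Step 1: Identify the maximum value: max = 48
Step 2: Identify the minimum value: min = 6
Step 3: Range = max - min = 48 - 6 = 42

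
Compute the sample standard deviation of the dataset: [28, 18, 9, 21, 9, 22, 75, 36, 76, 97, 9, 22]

30.1898

Step 1: Compute the mean: 35.1667
Step 2: Sum of squared deviations from the mean: 10025.6667
Step 3: Sample variance = 10025.6667 / 11 = 911.4242
Step 4: Standard deviation = sqrt(911.4242) = 30.1898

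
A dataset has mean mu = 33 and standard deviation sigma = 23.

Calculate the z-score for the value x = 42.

0.3913

Step 1: Recall the z-score formula: z = (x - mu) / sigma
Step 2: Substitute values: z = (42 - 33) / 23
Step 3: z = 9 / 23 = 0.3913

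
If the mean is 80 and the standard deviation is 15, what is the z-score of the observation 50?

-2

Step 1: Recall the z-score formula: z = (x - mu) / sigma
Step 2: Substitute values: z = (50 - 80) / 15
Step 3: z = -30 / 15 = -2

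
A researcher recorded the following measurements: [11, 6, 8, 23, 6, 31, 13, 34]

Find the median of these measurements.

12

Step 1: Sort the data in ascending order: [6, 6, 8, 11, 13, 23, 31, 34]
Step 2: The number of values is n = 8.
Step 3: Since n is even, the median is the average of positions 4 and 5:
  Median = (11 + 13) / 2 = 12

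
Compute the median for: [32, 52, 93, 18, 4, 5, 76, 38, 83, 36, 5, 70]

37

Step 1: Sort the data in ascending order: [4, 5, 5, 18, 32, 36, 38, 52, 70, 76, 83, 93]
Step 2: The number of values is n = 12.
Step 3: Since n is even, the median is the average of positions 6 and 7:
  Median = (36 + 38) / 2 = 37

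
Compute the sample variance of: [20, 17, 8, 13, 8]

28.7

Step 1: Compute the mean: (20 + 17 + 8 + 13 + 8) / 5 = 13.2
Step 2: Compute squared deviations from the mean:
  (20 - 13.2)^2 = 46.24
  (17 - 13.2)^2 = 14.44
  (8 - 13.2)^2 = 27.04
  (13 - 13.2)^2 = 0.04
  (8 - 13.2)^2 = 27.04
Step 3: Sum of squared deviations = 114.8
Step 4: Sample variance = 114.8 / 4 = 28.7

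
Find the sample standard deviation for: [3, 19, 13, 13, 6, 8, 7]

5.4292

Step 1: Compute the mean: 9.8571
Step 2: Sum of squared deviations from the mean: 176.8571
Step 3: Sample variance = 176.8571 / 6 = 29.4762
Step 4: Standard deviation = sqrt(29.4762) = 5.4292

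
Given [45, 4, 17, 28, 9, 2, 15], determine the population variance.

195.2653

Step 1: Compute the mean: (45 + 4 + 17 + 28 + 9 + 2 + 15) / 7 = 17.1429
Step 2: Compute squared deviations from the mean:
  (45 - 17.1429)^2 = 776.0204
  (4 - 17.1429)^2 = 172.7347
  (17 - 17.1429)^2 = 0.0204
  (28 - 17.1429)^2 = 117.8776
  (9 - 17.1429)^2 = 66.3061
  (2 - 17.1429)^2 = 229.3061
  (15 - 17.1429)^2 = 4.5918
Step 3: Sum of squared deviations = 1366.8571
Step 4: Population variance = 1366.8571 / 7 = 195.2653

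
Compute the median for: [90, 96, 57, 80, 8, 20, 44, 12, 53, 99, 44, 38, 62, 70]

55

Step 1: Sort the data in ascending order: [8, 12, 20, 38, 44, 44, 53, 57, 62, 70, 80, 90, 96, 99]
Step 2: The number of values is n = 14.
Step 3: Since n is even, the median is the average of positions 7 and 8:
  Median = (53 + 57) / 2 = 55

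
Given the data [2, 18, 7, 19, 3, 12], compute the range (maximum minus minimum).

17

Step 1: Identify the maximum value: max = 19
Step 2: Identify the minimum value: min = 2
Step 3: Range = max - min = 19 - 2 = 17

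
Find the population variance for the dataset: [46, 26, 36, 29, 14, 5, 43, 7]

217.9375

Step 1: Compute the mean: (46 + 26 + 36 + 29 + 14 + 5 + 43 + 7) / 8 = 25.75
Step 2: Compute squared deviations from the mean:
  (46 - 25.75)^2 = 410.0625
  (26 - 25.75)^2 = 0.0625
  (36 - 25.75)^2 = 105.0625
  (29 - 25.75)^2 = 10.5625
  (14 - 25.75)^2 = 138.0625
  (5 - 25.75)^2 = 430.5625
  (43 - 25.75)^2 = 297.5625
  (7 - 25.75)^2 = 351.5625
Step 3: Sum of squared deviations = 1743.5
Step 4: Population variance = 1743.5 / 8 = 217.9375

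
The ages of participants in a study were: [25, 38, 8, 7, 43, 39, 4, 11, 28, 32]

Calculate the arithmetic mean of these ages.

23.5

Step 1: Sum all values: 25 + 38 + 8 + 7 + 43 + 39 + 4 + 11 + 28 + 32 = 235
Step 2: Count the number of values: n = 10
Step 3: Mean = sum / n = 235 / 10 = 23.5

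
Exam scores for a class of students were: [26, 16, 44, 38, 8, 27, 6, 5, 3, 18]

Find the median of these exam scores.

17

Step 1: Sort the data in ascending order: [3, 5, 6, 8, 16, 18, 26, 27, 38, 44]
Step 2: The number of values is n = 10.
Step 3: Since n is even, the median is the average of positions 5 and 6:
  Median = (16 + 18) / 2 = 17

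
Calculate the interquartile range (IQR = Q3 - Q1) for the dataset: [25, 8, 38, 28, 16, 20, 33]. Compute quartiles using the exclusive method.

17

Step 1: Sort the data: [8, 16, 20, 25, 28, 33, 38]
Step 2: n = 7
Step 3: Using the exclusive quartile method:
  Q1 = 16
  Q2 (median) = 25
  Q3 = 33
  IQR = Q3 - Q1 = 33 - 16 = 17
Step 4: IQR = 17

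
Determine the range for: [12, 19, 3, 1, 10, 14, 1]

18

Step 1: Identify the maximum value: max = 19
Step 2: Identify the minimum value: min = 1
Step 3: Range = max - min = 19 - 1 = 18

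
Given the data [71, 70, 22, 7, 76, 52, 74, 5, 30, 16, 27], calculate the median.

30

Step 1: Sort the data in ascending order: [5, 7, 16, 22, 27, 30, 52, 70, 71, 74, 76]
Step 2: The number of values is n = 11.
Step 3: Since n is odd, the median is the middle value at position 6: 30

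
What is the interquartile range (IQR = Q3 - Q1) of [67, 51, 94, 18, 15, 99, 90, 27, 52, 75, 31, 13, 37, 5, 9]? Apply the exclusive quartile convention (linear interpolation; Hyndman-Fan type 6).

60

Step 1: Sort the data: [5, 9, 13, 15, 18, 27, 31, 37, 51, 52, 67, 75, 90, 94, 99]
Step 2: n = 15
Step 3: Using the exclusive quartile method:
  Q1 = 15
  Q2 (median) = 37
  Q3 = 75
  IQR = Q3 - Q1 = 75 - 15 = 60
Step 4: IQR = 60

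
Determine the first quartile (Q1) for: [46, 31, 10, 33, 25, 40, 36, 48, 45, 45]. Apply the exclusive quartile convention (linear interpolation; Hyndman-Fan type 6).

29.5

Step 1: Sort the data: [10, 25, 31, 33, 36, 40, 45, 45, 46, 48]
Step 2: n = 10
Step 3: Using the exclusive quartile method:
  Q1 = 29.5
  Q2 (median) = 38
  Q3 = 45.25
  IQR = Q3 - Q1 = 45.25 - 29.5 = 15.75
Step 4: Q1 = 29.5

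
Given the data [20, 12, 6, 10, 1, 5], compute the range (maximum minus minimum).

19

Step 1: Identify the maximum value: max = 20
Step 2: Identify the minimum value: min = 1
Step 3: Range = max - min = 20 - 1 = 19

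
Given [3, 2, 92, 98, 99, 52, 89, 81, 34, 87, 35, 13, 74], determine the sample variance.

1362.4231

Step 1: Compute the mean: (3 + 2 + 92 + 98 + 99 + 52 + 89 + 81 + 34 + 87 + 35 + 13 + 74) / 13 = 58.3846
Step 2: Compute squared deviations from the mean:
  (3 - 58.3846)^2 = 3067.4556
  (2 - 58.3846)^2 = 3179.2249
  (92 - 58.3846)^2 = 1129.9941
  (98 - 58.3846)^2 = 1569.3787
  (99 - 58.3846)^2 = 1649.6095
  (52 - 58.3846)^2 = 40.7633
  (89 - 58.3846)^2 = 937.3018
  (81 - 58.3846)^2 = 511.4556
  (34 - 58.3846)^2 = 594.6095
  (87 - 58.3846)^2 = 818.8402
  (35 - 58.3846)^2 = 546.8402
  (13 - 58.3846)^2 = 2059.7633
  (74 - 58.3846)^2 = 243.8402
Step 3: Sum of squared deviations = 16349.0769
Step 4: Sample variance = 16349.0769 / 12 = 1362.4231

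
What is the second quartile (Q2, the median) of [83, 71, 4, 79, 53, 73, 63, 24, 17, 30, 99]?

63

Step 1: Sort the data: [4, 17, 24, 30, 53, 63, 71, 73, 79, 83, 99]
Step 2: n = 11
Step 3: Q2 is the median. Since n is odd, it is the middle value at position 6: 63
Step 4: Q2 = 63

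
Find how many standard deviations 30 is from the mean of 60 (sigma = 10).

-3

Step 1: Recall the z-score formula: z = (x - mu) / sigma
Step 2: Substitute values: z = (30 - 60) / 10
Step 3: z = -30 / 10 = -3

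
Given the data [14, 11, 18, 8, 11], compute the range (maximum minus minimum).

10

Step 1: Identify the maximum value: max = 18
Step 2: Identify the minimum value: min = 8
Step 3: Range = max - min = 18 - 8 = 10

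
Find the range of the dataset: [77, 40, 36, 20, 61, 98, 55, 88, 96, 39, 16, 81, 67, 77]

82

Step 1: Identify the maximum value: max = 98
Step 2: Identify the minimum value: min = 16
Step 3: Range = max - min = 98 - 16 = 82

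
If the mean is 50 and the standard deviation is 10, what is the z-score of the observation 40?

-1

Step 1: Recall the z-score formula: z = (x - mu) / sigma
Step 2: Substitute values: z = (40 - 50) / 10
Step 3: z = -10 / 10 = -1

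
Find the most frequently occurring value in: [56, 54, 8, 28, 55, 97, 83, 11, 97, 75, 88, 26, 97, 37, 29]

97

Step 1: Count the frequency of each value:
  8: appears 1 time(s)
  11: appears 1 time(s)
  26: appears 1 time(s)
  28: appears 1 time(s)
  29: appears 1 time(s)
  37: appears 1 time(s)
  54: appears 1 time(s)
  55: appears 1 time(s)
  56: appears 1 time(s)
  75: appears 1 time(s)
  83: appears 1 time(s)
  88: appears 1 time(s)
  97: appears 3 time(s)
Step 2: The value 97 appears most frequently (3 times).
Step 3: Mode = 97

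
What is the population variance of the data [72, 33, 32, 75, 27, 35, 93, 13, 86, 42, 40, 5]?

749.5764

Step 1: Compute the mean: (72 + 33 + 32 + 75 + 27 + 35 + 93 + 13 + 86 + 42 + 40 + 5) / 12 = 46.0833
Step 2: Compute squared deviations from the mean:
  (72 - 46.0833)^2 = 671.6736
  (33 - 46.0833)^2 = 171.1736
  (32 - 46.0833)^2 = 198.3403
  (75 - 46.0833)^2 = 836.1736
  (27 - 46.0833)^2 = 364.1736
  (35 - 46.0833)^2 = 122.8403
  (93 - 46.0833)^2 = 2201.1736
  (13 - 46.0833)^2 = 1094.5069
  (86 - 46.0833)^2 = 1593.3403
  (42 - 46.0833)^2 = 16.6736
  (40 - 46.0833)^2 = 37.0069
  (5 - 46.0833)^2 = 1687.8403
Step 3: Sum of squared deviations = 8994.9167
Step 4: Population variance = 8994.9167 / 12 = 749.5764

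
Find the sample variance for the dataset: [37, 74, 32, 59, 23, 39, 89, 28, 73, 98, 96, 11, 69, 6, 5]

1056.3524

Step 1: Compute the mean: (37 + 74 + 32 + 59 + 23 + 39 + 89 + 28 + 73 + 98 + 96 + 11 + 69 + 6 + 5) / 15 = 49.2667
Step 2: Compute squared deviations from the mean:
  (37 - 49.2667)^2 = 150.4711
  (74 - 49.2667)^2 = 611.7378
  (32 - 49.2667)^2 = 298.1378
  (59 - 49.2667)^2 = 94.7378
  (23 - 49.2667)^2 = 689.9378
  (39 - 49.2667)^2 = 105.4044
  (89 - 49.2667)^2 = 1578.7378
  (28 - 49.2667)^2 = 452.2711
  (73 - 49.2667)^2 = 563.2711
  (98 - 49.2667)^2 = 2374.9378
  (96 - 49.2667)^2 = 2184.0044
  (11 - 49.2667)^2 = 1464.3378
  (69 - 49.2667)^2 = 389.4044
  (6 - 49.2667)^2 = 1872.0044
  (5 - 49.2667)^2 = 1959.5378
Step 3: Sum of squared deviations = 14788.9333
Step 4: Sample variance = 14788.9333 / 14 = 1056.3524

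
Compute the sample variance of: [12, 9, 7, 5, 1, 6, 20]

36.9524

Step 1: Compute the mean: (12 + 9 + 7 + 5 + 1 + 6 + 20) / 7 = 8.5714
Step 2: Compute squared deviations from the mean:
  (12 - 8.5714)^2 = 11.7551
  (9 - 8.5714)^2 = 0.1837
  (7 - 8.5714)^2 = 2.4694
  (5 - 8.5714)^2 = 12.7551
  (1 - 8.5714)^2 = 57.3265
  (6 - 8.5714)^2 = 6.6122
  (20 - 8.5714)^2 = 130.6122
Step 3: Sum of squared deviations = 221.7143
Step 4: Sample variance = 221.7143 / 6 = 36.9524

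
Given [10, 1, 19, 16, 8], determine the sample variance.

49.7

Step 1: Compute the mean: (10 + 1 + 19 + 16 + 8) / 5 = 10.8
Step 2: Compute squared deviations from the mean:
  (10 - 10.8)^2 = 0.64
  (1 - 10.8)^2 = 96.04
  (19 - 10.8)^2 = 67.24
  (16 - 10.8)^2 = 27.04
  (8 - 10.8)^2 = 7.84
Step 3: Sum of squared deviations = 198.8
Step 4: Sample variance = 198.8 / 4 = 49.7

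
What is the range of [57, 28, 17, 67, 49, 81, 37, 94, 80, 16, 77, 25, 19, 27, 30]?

78

Step 1: Identify the maximum value: max = 94
Step 2: Identify the minimum value: min = 16
Step 3: Range = max - min = 94 - 16 = 78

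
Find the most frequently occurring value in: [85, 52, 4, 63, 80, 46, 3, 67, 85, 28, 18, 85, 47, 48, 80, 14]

85

Step 1: Count the frequency of each value:
  3: appears 1 time(s)
  4: appears 1 time(s)
  14: appears 1 time(s)
  18: appears 1 time(s)
  28: appears 1 time(s)
  46: appears 1 time(s)
  47: appears 1 time(s)
  48: appears 1 time(s)
  52: appears 1 time(s)
  63: appears 1 time(s)
  67: appears 1 time(s)
  80: appears 2 time(s)
  85: appears 3 time(s)
Step 2: The value 85 appears most frequently (3 times).
Step 3: Mode = 85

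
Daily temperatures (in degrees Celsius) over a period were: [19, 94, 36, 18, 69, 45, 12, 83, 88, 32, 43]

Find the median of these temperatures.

43

Step 1: Sort the data in ascending order: [12, 18, 19, 32, 36, 43, 45, 69, 83, 88, 94]
Step 2: The number of values is n = 11.
Step 3: Since n is odd, the median is the middle value at position 6: 43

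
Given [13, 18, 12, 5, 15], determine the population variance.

18.64

Step 1: Compute the mean: (13 + 18 + 12 + 5 + 15) / 5 = 12.6
Step 2: Compute squared deviations from the mean:
  (13 - 12.6)^2 = 0.16
  (18 - 12.6)^2 = 29.16
  (12 - 12.6)^2 = 0.36
  (5 - 12.6)^2 = 57.76
  (15 - 12.6)^2 = 5.76
Step 3: Sum of squared deviations = 93.2
Step 4: Population variance = 93.2 / 5 = 18.64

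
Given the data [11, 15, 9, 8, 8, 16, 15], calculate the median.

11

Step 1: Sort the data in ascending order: [8, 8, 9, 11, 15, 15, 16]
Step 2: The number of values is n = 7.
Step 3: Since n is odd, the median is the middle value at position 4: 11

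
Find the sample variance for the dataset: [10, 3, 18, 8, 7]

30.7

Step 1: Compute the mean: (10 + 3 + 18 + 8 + 7) / 5 = 9.2
Step 2: Compute squared deviations from the mean:
  (10 - 9.2)^2 = 0.64
  (3 - 9.2)^2 = 38.44
  (18 - 9.2)^2 = 77.44
  (8 - 9.2)^2 = 1.44
  (7 - 9.2)^2 = 4.84
Step 3: Sum of squared deviations = 122.8
Step 4: Sample variance = 122.8 / 4 = 30.7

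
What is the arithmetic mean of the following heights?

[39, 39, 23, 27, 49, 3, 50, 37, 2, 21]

29

Step 1: Sum all values: 39 + 39 + 23 + 27 + 49 + 3 + 50 + 37 + 2 + 21 = 290
Step 2: Count the number of values: n = 10
Step 3: Mean = sum / n = 290 / 10 = 29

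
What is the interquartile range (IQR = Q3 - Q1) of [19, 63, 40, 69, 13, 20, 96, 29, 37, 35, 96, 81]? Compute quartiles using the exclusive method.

55.75

Step 1: Sort the data: [13, 19, 20, 29, 35, 37, 40, 63, 69, 81, 96, 96]
Step 2: n = 12
Step 3: Using the exclusive quartile method:
  Q1 = 22.25
  Q2 (median) = 38.5
  Q3 = 78
  IQR = Q3 - Q1 = 78 - 22.25 = 55.75
Step 4: IQR = 55.75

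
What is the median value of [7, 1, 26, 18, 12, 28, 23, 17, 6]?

17

Step 1: Sort the data in ascending order: [1, 6, 7, 12, 17, 18, 23, 26, 28]
Step 2: The number of values is n = 9.
Step 3: Since n is odd, the median is the middle value at position 5: 17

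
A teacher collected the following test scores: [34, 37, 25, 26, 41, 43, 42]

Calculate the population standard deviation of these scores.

6.9046

Step 1: Compute the mean: 35.4286
Step 2: Sum of squared deviations from the mean: 333.7143
Step 3: Population variance = 333.7143 / 7 = 47.6735
Step 4: Standard deviation = sqrt(47.6735) = 6.9046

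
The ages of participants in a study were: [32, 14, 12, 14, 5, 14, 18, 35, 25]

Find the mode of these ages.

14

Step 1: Count the frequency of each value:
  5: appears 1 time(s)
  12: appears 1 time(s)
  14: appears 3 time(s)
  18: appears 1 time(s)
  25: appears 1 time(s)
  32: appears 1 time(s)
  35: appears 1 time(s)
Step 2: The value 14 appears most frequently (3 times).
Step 3: Mode = 14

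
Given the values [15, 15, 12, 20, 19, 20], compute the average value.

16.8333

Step 1: Sum all values: 15 + 15 + 12 + 20 + 19 + 20 = 101
Step 2: Count the number of values: n = 6
Step 3: Mean = sum / n = 101 / 6 = 16.8333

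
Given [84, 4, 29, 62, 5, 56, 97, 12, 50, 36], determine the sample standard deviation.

32.2223

Step 1: Compute the mean: 43.5
Step 2: Sum of squared deviations from the mean: 9344.5
Step 3: Sample variance = 9344.5 / 9 = 1038.2778
Step 4: Standard deviation = sqrt(1038.2778) = 32.2223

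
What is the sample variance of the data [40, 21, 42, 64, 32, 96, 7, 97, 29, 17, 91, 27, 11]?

1042.9744

Step 1: Compute the mean: (40 + 21 + 42 + 64 + 32 + 96 + 7 + 97 + 29 + 17 + 91 + 27 + 11) / 13 = 44.1538
Step 2: Compute squared deviations from the mean:
  (40 - 44.1538)^2 = 17.2544
  (21 - 44.1538)^2 = 536.1006
  (42 - 44.1538)^2 = 4.6391
  (64 - 44.1538)^2 = 393.8698
  (32 - 44.1538)^2 = 147.716
  (96 - 44.1538)^2 = 2688.0237
  (7 - 44.1538)^2 = 1380.4083
  (97 - 44.1538)^2 = 2792.716
  (29 - 44.1538)^2 = 229.6391
  (17 - 44.1538)^2 = 737.3314
  (91 - 44.1538)^2 = 2194.5621
  (27 - 44.1538)^2 = 294.2544
  (11 - 44.1538)^2 = 1099.1775
Step 3: Sum of squared deviations = 12515.6923
Step 4: Sample variance = 12515.6923 / 12 = 1042.9744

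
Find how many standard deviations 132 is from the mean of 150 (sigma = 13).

-1.3846

Step 1: Recall the z-score formula: z = (x - mu) / sigma
Step 2: Substitute values: z = (132 - 150) / 13
Step 3: z = -18 / 13 = -1.3846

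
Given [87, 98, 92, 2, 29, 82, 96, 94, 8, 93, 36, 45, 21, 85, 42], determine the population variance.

1167.6889

Step 1: Compute the mean: (87 + 98 + 92 + 2 + 29 + 82 + 96 + 94 + 8 + 93 + 36 + 45 + 21 + 85 + 42) / 15 = 60.6667
Step 2: Compute squared deviations from the mean:
  (87 - 60.6667)^2 = 693.4444
  (98 - 60.6667)^2 = 1393.7778
  (92 - 60.6667)^2 = 981.7778
  (2 - 60.6667)^2 = 3441.7778
  (29 - 60.6667)^2 = 1002.7778
  (82 - 60.6667)^2 = 455.1111
  (96 - 60.6667)^2 = 1248.4444
  (94 - 60.6667)^2 = 1111.1111
  (8 - 60.6667)^2 = 2773.7778
  (93 - 60.6667)^2 = 1045.4444
  (36 - 60.6667)^2 = 608.4444
  (45 - 60.6667)^2 = 245.4444
  (21 - 60.6667)^2 = 1573.4444
  (85 - 60.6667)^2 = 592.1111
  (42 - 60.6667)^2 = 348.4444
Step 3: Sum of squared deviations = 17515.3333
Step 4: Population variance = 17515.3333 / 15 = 1167.6889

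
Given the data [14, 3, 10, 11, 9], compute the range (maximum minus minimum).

11

Step 1: Identify the maximum value: max = 14
Step 2: Identify the minimum value: min = 3
Step 3: Range = max - min = 14 - 3 = 11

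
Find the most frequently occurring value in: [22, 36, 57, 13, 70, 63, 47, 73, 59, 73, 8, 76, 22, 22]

22

Step 1: Count the frequency of each value:
  8: appears 1 time(s)
  13: appears 1 time(s)
  22: appears 3 time(s)
  36: appears 1 time(s)
  47: appears 1 time(s)
  57: appears 1 time(s)
  59: appears 1 time(s)
  63: appears 1 time(s)
  70: appears 1 time(s)
  73: appears 2 time(s)
  76: appears 1 time(s)
Step 2: The value 22 appears most frequently (3 times).
Step 3: Mode = 22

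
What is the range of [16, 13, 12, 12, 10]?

6

Step 1: Identify the maximum value: max = 16
Step 2: Identify the minimum value: min = 10
Step 3: Range = max - min = 16 - 10 = 6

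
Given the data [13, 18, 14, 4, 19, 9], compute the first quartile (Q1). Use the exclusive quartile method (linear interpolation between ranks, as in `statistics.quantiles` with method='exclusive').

7.75

Step 1: Sort the data: [4, 9, 13, 14, 18, 19]
Step 2: n = 6
Step 3: Using the exclusive quartile method:
  Q1 = 7.75
  Q2 (median) = 13.5
  Q3 = 18.25
  IQR = Q3 - Q1 = 18.25 - 7.75 = 10.5
Step 4: Q1 = 7.75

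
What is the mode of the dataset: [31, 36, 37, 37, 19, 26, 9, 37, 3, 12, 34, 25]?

37

Step 1: Count the frequency of each value:
  3: appears 1 time(s)
  9: appears 1 time(s)
  12: appears 1 time(s)
  19: appears 1 time(s)
  25: appears 1 time(s)
  26: appears 1 time(s)
  31: appears 1 time(s)
  34: appears 1 time(s)
  36: appears 1 time(s)
  37: appears 3 time(s)
Step 2: The value 37 appears most frequently (3 times).
Step 3: Mode = 37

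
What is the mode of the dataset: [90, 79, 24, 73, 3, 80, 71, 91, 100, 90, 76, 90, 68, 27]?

90

Step 1: Count the frequency of each value:
  3: appears 1 time(s)
  24: appears 1 time(s)
  27: appears 1 time(s)
  68: appears 1 time(s)
  71: appears 1 time(s)
  73: appears 1 time(s)
  76: appears 1 time(s)
  79: appears 1 time(s)
  80: appears 1 time(s)
  90: appears 3 time(s)
  91: appears 1 time(s)
  100: appears 1 time(s)
Step 2: The value 90 appears most frequently (3 times).
Step 3: Mode = 90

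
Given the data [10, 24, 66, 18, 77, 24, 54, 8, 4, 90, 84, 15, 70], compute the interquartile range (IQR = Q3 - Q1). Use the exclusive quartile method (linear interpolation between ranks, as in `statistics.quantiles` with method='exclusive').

61

Step 1: Sort the data: [4, 8, 10, 15, 18, 24, 24, 54, 66, 70, 77, 84, 90]
Step 2: n = 13
Step 3: Using the exclusive quartile method:
  Q1 = 12.5
  Q2 (median) = 24
  Q3 = 73.5
  IQR = Q3 - Q1 = 73.5 - 12.5 = 61
Step 4: IQR = 61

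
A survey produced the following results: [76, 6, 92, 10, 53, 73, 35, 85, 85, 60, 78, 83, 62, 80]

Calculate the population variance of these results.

710.2041

Step 1: Compute the mean: (76 + 6 + 92 + 10 + 53 + 73 + 35 + 85 + 85 + 60 + 78 + 83 + 62 + 80) / 14 = 62.7143
Step 2: Compute squared deviations from the mean:
  (76 - 62.7143)^2 = 176.5102
  (6 - 62.7143)^2 = 3216.5102
  (92 - 62.7143)^2 = 857.6531
  (10 - 62.7143)^2 = 2778.7959
  (53 - 62.7143)^2 = 94.3673
  (73 - 62.7143)^2 = 105.7959
  (35 - 62.7143)^2 = 768.0816
  (85 - 62.7143)^2 = 496.6531
  (85 - 62.7143)^2 = 496.6531
  (60 - 62.7143)^2 = 7.3673
  (78 - 62.7143)^2 = 233.6531
  (83 - 62.7143)^2 = 411.5102
  (62 - 62.7143)^2 = 0.5102
  (80 - 62.7143)^2 = 298.7959
Step 3: Sum of squared deviations = 9942.8571
Step 4: Population variance = 9942.8571 / 14 = 710.2041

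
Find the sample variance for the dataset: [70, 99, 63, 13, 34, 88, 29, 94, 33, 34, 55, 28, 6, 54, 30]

842.5238

Step 1: Compute the mean: (70 + 99 + 63 + 13 + 34 + 88 + 29 + 94 + 33 + 34 + 55 + 28 + 6 + 54 + 30) / 15 = 48.6667
Step 2: Compute squared deviations from the mean:
  (70 - 48.6667)^2 = 455.1111
  (99 - 48.6667)^2 = 2533.4444
  (63 - 48.6667)^2 = 205.4444
  (13 - 48.6667)^2 = 1272.1111
  (34 - 48.6667)^2 = 215.1111
  (88 - 48.6667)^2 = 1547.1111
  (29 - 48.6667)^2 = 386.7778
  (94 - 48.6667)^2 = 2055.1111
  (33 - 48.6667)^2 = 245.4444
  (34 - 48.6667)^2 = 215.1111
  (55 - 48.6667)^2 = 40.1111
  (28 - 48.6667)^2 = 427.1111
  (6 - 48.6667)^2 = 1820.4444
  (54 - 48.6667)^2 = 28.4444
  (30 - 48.6667)^2 = 348.4444
Step 3: Sum of squared deviations = 11795.3333
Step 4: Sample variance = 11795.3333 / 14 = 842.5238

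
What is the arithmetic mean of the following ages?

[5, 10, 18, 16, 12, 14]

12.5

Step 1: Sum all values: 5 + 10 + 18 + 16 + 12 + 14 = 75
Step 2: Count the number of values: n = 6
Step 3: Mean = sum / n = 75 / 6 = 12.5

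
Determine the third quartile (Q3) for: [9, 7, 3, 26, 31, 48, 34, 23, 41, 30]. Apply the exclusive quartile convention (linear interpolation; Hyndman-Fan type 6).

35.75

Step 1: Sort the data: [3, 7, 9, 23, 26, 30, 31, 34, 41, 48]
Step 2: n = 10
Step 3: Using the exclusive quartile method:
  Q1 = 8.5
  Q2 (median) = 28
  Q3 = 35.75
  IQR = Q3 - Q1 = 35.75 - 8.5 = 27.25
Step 4: Q3 = 35.75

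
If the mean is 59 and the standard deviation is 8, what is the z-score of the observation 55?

-0.5

Step 1: Recall the z-score formula: z = (x - mu) / sigma
Step 2: Substitute values: z = (55 - 59) / 8
Step 3: z = -4 / 8 = -0.5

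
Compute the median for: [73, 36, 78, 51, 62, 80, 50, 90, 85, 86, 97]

78

Step 1: Sort the data in ascending order: [36, 50, 51, 62, 73, 78, 80, 85, 86, 90, 97]
Step 2: The number of values is n = 11.
Step 3: Since n is odd, the median is the middle value at position 6: 78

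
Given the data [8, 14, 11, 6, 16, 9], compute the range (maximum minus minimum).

10

Step 1: Identify the maximum value: max = 16
Step 2: Identify the minimum value: min = 6
Step 3: Range = max - min = 16 - 6 = 10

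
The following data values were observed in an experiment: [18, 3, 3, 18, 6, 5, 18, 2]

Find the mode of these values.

18

Step 1: Count the frequency of each value:
  2: appears 1 time(s)
  3: appears 2 time(s)
  5: appears 1 time(s)
  6: appears 1 time(s)
  18: appears 3 time(s)
Step 2: The value 18 appears most frequently (3 times).
Step 3: Mode = 18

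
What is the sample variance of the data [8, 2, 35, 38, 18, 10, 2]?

223.4762

Step 1: Compute the mean: (8 + 2 + 35 + 38 + 18 + 10 + 2) / 7 = 16.1429
Step 2: Compute squared deviations from the mean:
  (8 - 16.1429)^2 = 66.3061
  (2 - 16.1429)^2 = 200.0204
  (35 - 16.1429)^2 = 355.5918
  (38 - 16.1429)^2 = 477.7347
  (18 - 16.1429)^2 = 3.449
  (10 - 16.1429)^2 = 37.7347
  (2 - 16.1429)^2 = 200.0204
Step 3: Sum of squared deviations = 1340.8571
Step 4: Sample variance = 1340.8571 / 6 = 223.4762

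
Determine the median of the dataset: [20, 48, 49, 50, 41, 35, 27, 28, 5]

35

Step 1: Sort the data in ascending order: [5, 20, 27, 28, 35, 41, 48, 49, 50]
Step 2: The number of values is n = 9.
Step 3: Since n is odd, the median is the middle value at position 5: 35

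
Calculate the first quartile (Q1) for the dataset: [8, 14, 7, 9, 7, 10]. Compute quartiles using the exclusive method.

7

Step 1: Sort the data: [7, 7, 8, 9, 10, 14]
Step 2: n = 6
Step 3: Using the exclusive quartile method:
  Q1 = 7
  Q2 (median) = 8.5
  Q3 = 11
  IQR = Q3 - Q1 = 11 - 7 = 4
Step 4: Q1 = 7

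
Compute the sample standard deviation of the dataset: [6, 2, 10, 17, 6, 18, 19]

6.8417

Step 1: Compute the mean: 11.1429
Step 2: Sum of squared deviations from the mean: 280.8571
Step 3: Sample variance = 280.8571 / 6 = 46.8095
Step 4: Standard deviation = sqrt(46.8095) = 6.8417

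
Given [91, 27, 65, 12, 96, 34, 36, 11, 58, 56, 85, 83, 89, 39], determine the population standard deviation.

28.715

Step 1: Compute the mean: 55.8571
Step 2: Sum of squared deviations from the mean: 11543.7143
Step 3: Population variance = 11543.7143 / 14 = 824.551
Step 4: Standard deviation = sqrt(824.551) = 28.715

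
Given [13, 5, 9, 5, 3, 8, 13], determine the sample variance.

15.6667

Step 1: Compute the mean: (13 + 5 + 9 + 5 + 3 + 8 + 13) / 7 = 8
Step 2: Compute squared deviations from the mean:
  (13 - 8)^2 = 25
  (5 - 8)^2 = 9
  (9 - 8)^2 = 1
  (5 - 8)^2 = 9
  (3 - 8)^2 = 25
  (8 - 8)^2 = 0
  (13 - 8)^2 = 25
Step 3: Sum of squared deviations = 94
Step 4: Sample variance = 94 / 6 = 15.6667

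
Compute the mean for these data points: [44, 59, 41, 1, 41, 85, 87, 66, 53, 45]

52.2

Step 1: Sum all values: 44 + 59 + 41 + 1 + 41 + 85 + 87 + 66 + 53 + 45 = 522
Step 2: Count the number of values: n = 10
Step 3: Mean = sum / n = 522 / 10 = 52.2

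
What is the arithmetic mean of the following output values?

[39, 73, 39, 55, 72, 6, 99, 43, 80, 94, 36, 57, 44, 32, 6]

51.6667

Step 1: Sum all values: 39 + 73 + 39 + 55 + 72 + 6 + 99 + 43 + 80 + 94 + 36 + 57 + 44 + 32 + 6 = 775
Step 2: Count the number of values: n = 15
Step 3: Mean = sum / n = 775 / 15 = 51.6667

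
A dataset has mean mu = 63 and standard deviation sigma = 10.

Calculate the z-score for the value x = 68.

0.5

Step 1: Recall the z-score formula: z = (x - mu) / sigma
Step 2: Substitute values: z = (68 - 63) / 10
Step 3: z = 5 / 10 = 0.5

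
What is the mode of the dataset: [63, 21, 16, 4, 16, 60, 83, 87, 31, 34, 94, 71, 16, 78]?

16

Step 1: Count the frequency of each value:
  4: appears 1 time(s)
  16: appears 3 time(s)
  21: appears 1 time(s)
  31: appears 1 time(s)
  34: appears 1 time(s)
  60: appears 1 time(s)
  63: appears 1 time(s)
  71: appears 1 time(s)
  78: appears 1 time(s)
  83: appears 1 time(s)
  87: appears 1 time(s)
  94: appears 1 time(s)
Step 2: The value 16 appears most frequently (3 times).
Step 3: Mode = 16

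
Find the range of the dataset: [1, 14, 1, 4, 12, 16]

15

Step 1: Identify the maximum value: max = 16
Step 2: Identify the minimum value: min = 1
Step 3: Range = max - min = 16 - 1 = 15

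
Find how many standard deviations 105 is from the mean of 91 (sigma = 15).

0.9333

Step 1: Recall the z-score formula: z = (x - mu) / sigma
Step 2: Substitute values: z = (105 - 91) / 15
Step 3: z = 14 / 15 = 0.9333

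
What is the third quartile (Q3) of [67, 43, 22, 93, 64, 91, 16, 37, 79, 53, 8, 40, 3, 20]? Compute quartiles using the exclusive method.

70

Step 1: Sort the data: [3, 8, 16, 20, 22, 37, 40, 43, 53, 64, 67, 79, 91, 93]
Step 2: n = 14
Step 3: Using the exclusive quartile method:
  Q1 = 19
  Q2 (median) = 41.5
  Q3 = 70
  IQR = Q3 - Q1 = 70 - 19 = 51
Step 4: Q3 = 70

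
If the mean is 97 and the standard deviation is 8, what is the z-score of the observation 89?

-1

Step 1: Recall the z-score formula: z = (x - mu) / sigma
Step 2: Substitute values: z = (89 - 97) / 8
Step 3: z = -8 / 8 = -1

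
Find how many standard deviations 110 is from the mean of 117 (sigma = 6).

-1.1667

Step 1: Recall the z-score formula: z = (x - mu) / sigma
Step 2: Substitute values: z = (110 - 117) / 6
Step 3: z = -7 / 6 = -1.1667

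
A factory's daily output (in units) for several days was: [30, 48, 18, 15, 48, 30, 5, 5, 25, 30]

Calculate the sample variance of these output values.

231.1556

Step 1: Compute the mean: (30 + 48 + 18 + 15 + 48 + 30 + 5 + 5 + 25 + 30) / 10 = 25.4
Step 2: Compute squared deviations from the mean:
  (30 - 25.4)^2 = 21.16
  (48 - 25.4)^2 = 510.76
  (18 - 25.4)^2 = 54.76
  (15 - 25.4)^2 = 108.16
  (48 - 25.4)^2 = 510.76
  (30 - 25.4)^2 = 21.16
  (5 - 25.4)^2 = 416.16
  (5 - 25.4)^2 = 416.16
  (25 - 25.4)^2 = 0.16
  (30 - 25.4)^2 = 21.16
Step 3: Sum of squared deviations = 2080.4
Step 4: Sample variance = 2080.4 / 9 = 231.1556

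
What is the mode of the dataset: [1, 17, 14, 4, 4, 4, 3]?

4

Step 1: Count the frequency of each value:
  1: appears 1 time(s)
  3: appears 1 time(s)
  4: appears 3 time(s)
  14: appears 1 time(s)
  17: appears 1 time(s)
Step 2: The value 4 appears most frequently (3 times).
Step 3: Mode = 4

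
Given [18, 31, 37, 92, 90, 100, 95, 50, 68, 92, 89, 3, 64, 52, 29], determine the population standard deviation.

30.7629

Step 1: Compute the mean: 60.6667
Step 2: Sum of squared deviations from the mean: 14195.3333
Step 3: Population variance = 14195.3333 / 15 = 946.3556
Step 4: Standard deviation = sqrt(946.3556) = 30.7629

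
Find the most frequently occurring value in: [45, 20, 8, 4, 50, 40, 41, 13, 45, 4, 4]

4

Step 1: Count the frequency of each value:
  4: appears 3 time(s)
  8: appears 1 time(s)
  13: appears 1 time(s)
  20: appears 1 time(s)
  40: appears 1 time(s)
  41: appears 1 time(s)
  45: appears 2 time(s)
  50: appears 1 time(s)
Step 2: The value 4 appears most frequently (3 times).
Step 3: Mode = 4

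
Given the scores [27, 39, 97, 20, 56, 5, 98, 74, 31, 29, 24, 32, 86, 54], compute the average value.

48

Step 1: Sum all values: 27 + 39 + 97 + 20 + 56 + 5 + 98 + 74 + 31 + 29 + 24 + 32 + 86 + 54 = 672
Step 2: Count the number of values: n = 14
Step 3: Mean = sum / n = 672 / 14 = 48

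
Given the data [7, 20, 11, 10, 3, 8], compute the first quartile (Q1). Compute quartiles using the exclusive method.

6

Step 1: Sort the data: [3, 7, 8, 10, 11, 20]
Step 2: n = 6
Step 3: Using the exclusive quartile method:
  Q1 = 6
  Q2 (median) = 9
  Q3 = 13.25
  IQR = Q3 - Q1 = 13.25 - 6 = 7.25
Step 4: Q1 = 6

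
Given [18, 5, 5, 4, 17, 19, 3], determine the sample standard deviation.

7.4033

Step 1: Compute the mean: 10.1429
Step 2: Sum of squared deviations from the mean: 328.8571
Step 3: Sample variance = 328.8571 / 6 = 54.8095
Step 4: Standard deviation = sqrt(54.8095) = 7.4033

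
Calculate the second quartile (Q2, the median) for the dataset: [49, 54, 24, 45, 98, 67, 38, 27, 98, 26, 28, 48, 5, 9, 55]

45

Step 1: Sort the data: [5, 9, 24, 26, 27, 28, 38, 45, 48, 49, 54, 55, 67, 98, 98]
Step 2: n = 15
Step 3: Q2 is the median. Since n is odd, it is the middle value at position 8: 45
Step 4: Q2 = 45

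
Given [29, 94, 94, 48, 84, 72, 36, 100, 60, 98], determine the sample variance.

714.9444

Step 1: Compute the mean: (29 + 94 + 94 + 48 + 84 + 72 + 36 + 100 + 60 + 98) / 10 = 71.5
Step 2: Compute squared deviations from the mean:
  (29 - 71.5)^2 = 1806.25
  (94 - 71.5)^2 = 506.25
  (94 - 71.5)^2 = 506.25
  (48 - 71.5)^2 = 552.25
  (84 - 71.5)^2 = 156.25
  (72 - 71.5)^2 = 0.25
  (36 - 71.5)^2 = 1260.25
  (100 - 71.5)^2 = 812.25
  (60 - 71.5)^2 = 132.25
  (98 - 71.5)^2 = 702.25
Step 3: Sum of squared deviations = 6434.5
Step 4: Sample variance = 6434.5 / 9 = 714.9444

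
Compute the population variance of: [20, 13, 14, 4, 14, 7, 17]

26.2041

Step 1: Compute the mean: (20 + 13 + 14 + 4 + 14 + 7 + 17) / 7 = 12.7143
Step 2: Compute squared deviations from the mean:
  (20 - 12.7143)^2 = 53.0816
  (13 - 12.7143)^2 = 0.0816
  (14 - 12.7143)^2 = 1.6531
  (4 - 12.7143)^2 = 75.9388
  (14 - 12.7143)^2 = 1.6531
  (7 - 12.7143)^2 = 32.6531
  (17 - 12.7143)^2 = 18.3673
Step 3: Sum of squared deviations = 183.4286
Step 4: Population variance = 183.4286 / 7 = 26.2041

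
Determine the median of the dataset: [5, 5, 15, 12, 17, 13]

12.5

Step 1: Sort the data in ascending order: [5, 5, 12, 13, 15, 17]
Step 2: The number of values is n = 6.
Step 3: Since n is even, the median is the average of positions 3 and 4:
  Median = (12 + 13) / 2 = 12.5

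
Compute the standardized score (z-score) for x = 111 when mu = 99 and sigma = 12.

1

Step 1: Recall the z-score formula: z = (x - mu) / sigma
Step 2: Substitute values: z = (111 - 99) / 12
Step 3: z = 12 / 12 = 1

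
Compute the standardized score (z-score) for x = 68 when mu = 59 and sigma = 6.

1.5

Step 1: Recall the z-score formula: z = (x - mu) / sigma
Step 2: Substitute values: z = (68 - 59) / 6
Step 3: z = 9 / 6 = 1.5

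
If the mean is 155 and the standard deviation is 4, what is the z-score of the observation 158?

0.75

Step 1: Recall the z-score formula: z = (x - mu) / sigma
Step 2: Substitute values: z = (158 - 155) / 4
Step 3: z = 3 / 4 = 0.75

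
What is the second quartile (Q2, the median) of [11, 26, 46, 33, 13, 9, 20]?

20

Step 1: Sort the data: [9, 11, 13, 20, 26, 33, 46]
Step 2: n = 7
Step 3: Q2 is the median. Since n is odd, it is the middle value at position 4: 20
Step 4: Q2 = 20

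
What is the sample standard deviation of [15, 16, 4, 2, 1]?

7.3007

Step 1: Compute the mean: 7.6
Step 2: Sum of squared deviations from the mean: 213.2
Step 3: Sample variance = 213.2 / 4 = 53.3
Step 4: Standard deviation = sqrt(53.3) = 7.3007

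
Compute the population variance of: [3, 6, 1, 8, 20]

44.24

Step 1: Compute the mean: (3 + 6 + 1 + 8 + 20) / 5 = 7.6
Step 2: Compute squared deviations from the mean:
  (3 - 7.6)^2 = 21.16
  (6 - 7.6)^2 = 2.56
  (1 - 7.6)^2 = 43.56
  (8 - 7.6)^2 = 0.16
  (20 - 7.6)^2 = 153.76
Step 3: Sum of squared deviations = 221.2
Step 4: Population variance = 221.2 / 5 = 44.24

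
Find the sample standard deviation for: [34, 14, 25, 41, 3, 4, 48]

17.8272

Step 1: Compute the mean: 24.1429
Step 2: Sum of squared deviations from the mean: 1906.8571
Step 3: Sample variance = 1906.8571 / 6 = 317.8095
Step 4: Standard deviation = sqrt(317.8095) = 17.8272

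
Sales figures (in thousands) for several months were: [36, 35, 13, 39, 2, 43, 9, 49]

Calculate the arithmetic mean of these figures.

28.25

Step 1: Sum all values: 36 + 35 + 13 + 39 + 2 + 43 + 9 + 49 = 226
Step 2: Count the number of values: n = 8
Step 3: Mean = sum / n = 226 / 8 = 28.25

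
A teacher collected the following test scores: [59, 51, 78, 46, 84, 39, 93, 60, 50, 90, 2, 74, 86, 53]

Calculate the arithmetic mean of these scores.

61.7857

Step 1: Sum all values: 59 + 51 + 78 + 46 + 84 + 39 + 93 + 60 + 50 + 90 + 2 + 74 + 86 + 53 = 865
Step 2: Count the number of values: n = 14
Step 3: Mean = sum / n = 865 / 14 = 61.7857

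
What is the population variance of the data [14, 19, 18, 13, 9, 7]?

18.8889

Step 1: Compute the mean: (14 + 19 + 18 + 13 + 9 + 7) / 6 = 13.3333
Step 2: Compute squared deviations from the mean:
  (14 - 13.3333)^2 = 0.4444
  (19 - 13.3333)^2 = 32.1111
  (18 - 13.3333)^2 = 21.7778
  (13 - 13.3333)^2 = 0.1111
  (9 - 13.3333)^2 = 18.7778
  (7 - 13.3333)^2 = 40.1111
Step 3: Sum of squared deviations = 113.3333
Step 4: Population variance = 113.3333 / 6 = 18.8889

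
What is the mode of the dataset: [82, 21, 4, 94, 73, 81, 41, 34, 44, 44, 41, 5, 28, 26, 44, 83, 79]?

44

Step 1: Count the frequency of each value:
  4: appears 1 time(s)
  5: appears 1 time(s)
  21: appears 1 time(s)
  26: appears 1 time(s)
  28: appears 1 time(s)
  34: appears 1 time(s)
  41: appears 2 time(s)
  44: appears 3 time(s)
  73: appears 1 time(s)
  79: appears 1 time(s)
  81: appears 1 time(s)
  82: appears 1 time(s)
  83: appears 1 time(s)
  94: appears 1 time(s)
Step 2: The value 44 appears most frequently (3 times).
Step 3: Mode = 44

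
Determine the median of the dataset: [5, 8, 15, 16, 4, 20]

11.5

Step 1: Sort the data in ascending order: [4, 5, 8, 15, 16, 20]
Step 2: The number of values is n = 6.
Step 3: Since n is even, the median is the average of positions 3 and 4:
  Median = (8 + 15) / 2 = 11.5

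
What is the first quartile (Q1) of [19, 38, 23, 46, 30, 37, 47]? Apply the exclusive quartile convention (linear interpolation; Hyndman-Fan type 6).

23

Step 1: Sort the data: [19, 23, 30, 37, 38, 46, 47]
Step 2: n = 7
Step 3: Using the exclusive quartile method:
  Q1 = 23
  Q2 (median) = 37
  Q3 = 46
  IQR = Q3 - Q1 = 46 - 23 = 23
Step 4: Q1 = 23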